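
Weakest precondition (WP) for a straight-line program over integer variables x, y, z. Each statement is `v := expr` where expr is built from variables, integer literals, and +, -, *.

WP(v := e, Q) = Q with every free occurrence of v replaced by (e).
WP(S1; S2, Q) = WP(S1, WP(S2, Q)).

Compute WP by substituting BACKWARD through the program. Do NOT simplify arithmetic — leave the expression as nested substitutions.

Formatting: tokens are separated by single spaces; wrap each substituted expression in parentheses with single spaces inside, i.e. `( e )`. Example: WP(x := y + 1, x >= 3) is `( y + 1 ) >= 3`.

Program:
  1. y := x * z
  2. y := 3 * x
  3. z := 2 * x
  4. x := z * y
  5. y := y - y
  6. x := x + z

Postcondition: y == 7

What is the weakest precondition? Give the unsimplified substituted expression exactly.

post: y == 7
stmt 6: x := x + z  -- replace 0 occurrence(s) of x with (x + z)
  => y == 7
stmt 5: y := y - y  -- replace 1 occurrence(s) of y with (y - y)
  => ( y - y ) == 7
stmt 4: x := z * y  -- replace 0 occurrence(s) of x with (z * y)
  => ( y - y ) == 7
stmt 3: z := 2 * x  -- replace 0 occurrence(s) of z with (2 * x)
  => ( y - y ) == 7
stmt 2: y := 3 * x  -- replace 2 occurrence(s) of y with (3 * x)
  => ( ( 3 * x ) - ( 3 * x ) ) == 7
stmt 1: y := x * z  -- replace 0 occurrence(s) of y with (x * z)
  => ( ( 3 * x ) - ( 3 * x ) ) == 7

Answer: ( ( 3 * x ) - ( 3 * x ) ) == 7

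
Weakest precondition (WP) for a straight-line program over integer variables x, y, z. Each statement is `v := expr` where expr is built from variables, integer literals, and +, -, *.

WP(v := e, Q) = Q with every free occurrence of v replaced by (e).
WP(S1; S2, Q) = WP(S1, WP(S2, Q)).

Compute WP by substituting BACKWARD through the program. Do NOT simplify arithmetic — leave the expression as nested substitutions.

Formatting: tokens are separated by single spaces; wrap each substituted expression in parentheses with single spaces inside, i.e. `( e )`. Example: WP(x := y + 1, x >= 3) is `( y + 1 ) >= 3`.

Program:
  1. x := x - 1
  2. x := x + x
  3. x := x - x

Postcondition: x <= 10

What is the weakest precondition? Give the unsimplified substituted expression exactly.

post: x <= 10
stmt 3: x := x - x  -- replace 1 occurrence(s) of x with (x - x)
  => ( x - x ) <= 10
stmt 2: x := x + x  -- replace 2 occurrence(s) of x with (x + x)
  => ( ( x + x ) - ( x + x ) ) <= 10
stmt 1: x := x - 1  -- replace 4 occurrence(s) of x with (x - 1)
  => ( ( ( x - 1 ) + ( x - 1 ) ) - ( ( x - 1 ) + ( x - 1 ) ) ) <= 10

Answer: ( ( ( x - 1 ) + ( x - 1 ) ) - ( ( x - 1 ) + ( x - 1 ) ) ) <= 10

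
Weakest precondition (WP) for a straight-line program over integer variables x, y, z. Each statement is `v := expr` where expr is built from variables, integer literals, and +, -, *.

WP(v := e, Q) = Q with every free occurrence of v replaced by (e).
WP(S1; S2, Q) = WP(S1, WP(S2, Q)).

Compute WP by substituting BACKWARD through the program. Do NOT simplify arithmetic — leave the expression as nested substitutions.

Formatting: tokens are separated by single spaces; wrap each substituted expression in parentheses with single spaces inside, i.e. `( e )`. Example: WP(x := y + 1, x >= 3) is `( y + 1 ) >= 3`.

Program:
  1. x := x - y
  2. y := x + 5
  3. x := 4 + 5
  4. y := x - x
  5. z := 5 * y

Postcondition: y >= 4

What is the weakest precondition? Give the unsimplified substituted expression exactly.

post: y >= 4
stmt 5: z := 5 * y  -- replace 0 occurrence(s) of z with (5 * y)
  => y >= 4
stmt 4: y := x - x  -- replace 1 occurrence(s) of y with (x - x)
  => ( x - x ) >= 4
stmt 3: x := 4 + 5  -- replace 2 occurrence(s) of x with (4 + 5)
  => ( ( 4 + 5 ) - ( 4 + 5 ) ) >= 4
stmt 2: y := x + 5  -- replace 0 occurrence(s) of y with (x + 5)
  => ( ( 4 + 5 ) - ( 4 + 5 ) ) >= 4
stmt 1: x := x - y  -- replace 0 occurrence(s) of x with (x - y)
  => ( ( 4 + 5 ) - ( 4 + 5 ) ) >= 4

Answer: ( ( 4 + 5 ) - ( 4 + 5 ) ) >= 4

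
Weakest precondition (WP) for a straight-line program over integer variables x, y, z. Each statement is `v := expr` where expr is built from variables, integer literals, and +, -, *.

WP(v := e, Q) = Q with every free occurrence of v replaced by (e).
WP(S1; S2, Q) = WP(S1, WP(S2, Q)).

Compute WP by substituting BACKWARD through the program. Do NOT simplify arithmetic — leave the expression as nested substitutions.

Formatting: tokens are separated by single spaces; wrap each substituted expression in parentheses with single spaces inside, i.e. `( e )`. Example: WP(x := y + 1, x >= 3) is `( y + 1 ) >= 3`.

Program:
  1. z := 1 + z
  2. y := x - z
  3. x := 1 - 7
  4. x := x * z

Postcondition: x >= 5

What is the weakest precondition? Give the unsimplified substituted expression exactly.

post: x >= 5
stmt 4: x := x * z  -- replace 1 occurrence(s) of x with (x * z)
  => ( x * z ) >= 5
stmt 3: x := 1 - 7  -- replace 1 occurrence(s) of x with (1 - 7)
  => ( ( 1 - 7 ) * z ) >= 5
stmt 2: y := x - z  -- replace 0 occurrence(s) of y with (x - z)
  => ( ( 1 - 7 ) * z ) >= 5
stmt 1: z := 1 + z  -- replace 1 occurrence(s) of z with (1 + z)
  => ( ( 1 - 7 ) * ( 1 + z ) ) >= 5

Answer: ( ( 1 - 7 ) * ( 1 + z ) ) >= 5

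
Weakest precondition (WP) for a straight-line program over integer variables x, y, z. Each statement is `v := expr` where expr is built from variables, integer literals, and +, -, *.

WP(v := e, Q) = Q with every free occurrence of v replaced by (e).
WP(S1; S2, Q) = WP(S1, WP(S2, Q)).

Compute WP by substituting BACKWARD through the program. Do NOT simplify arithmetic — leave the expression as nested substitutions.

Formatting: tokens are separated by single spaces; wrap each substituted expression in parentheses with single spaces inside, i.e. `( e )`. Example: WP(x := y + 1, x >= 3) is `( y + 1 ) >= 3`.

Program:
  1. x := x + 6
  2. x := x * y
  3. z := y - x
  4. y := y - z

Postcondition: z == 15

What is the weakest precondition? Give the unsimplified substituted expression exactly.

post: z == 15
stmt 4: y := y - z  -- replace 0 occurrence(s) of y with (y - z)
  => z == 15
stmt 3: z := y - x  -- replace 1 occurrence(s) of z with (y - x)
  => ( y - x ) == 15
stmt 2: x := x * y  -- replace 1 occurrence(s) of x with (x * y)
  => ( y - ( x * y ) ) == 15
stmt 1: x := x + 6  -- replace 1 occurrence(s) of x with (x + 6)
  => ( y - ( ( x + 6 ) * y ) ) == 15

Answer: ( y - ( ( x + 6 ) * y ) ) == 15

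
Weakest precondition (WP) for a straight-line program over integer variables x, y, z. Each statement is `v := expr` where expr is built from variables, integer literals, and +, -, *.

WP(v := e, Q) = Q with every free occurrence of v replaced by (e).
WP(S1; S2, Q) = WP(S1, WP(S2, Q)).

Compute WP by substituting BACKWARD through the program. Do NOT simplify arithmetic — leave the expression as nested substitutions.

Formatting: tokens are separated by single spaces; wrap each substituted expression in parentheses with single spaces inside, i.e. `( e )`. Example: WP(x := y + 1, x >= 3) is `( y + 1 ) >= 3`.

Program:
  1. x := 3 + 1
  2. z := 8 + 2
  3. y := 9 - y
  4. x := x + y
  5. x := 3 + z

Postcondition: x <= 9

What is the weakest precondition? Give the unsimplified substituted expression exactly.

post: x <= 9
stmt 5: x := 3 + z  -- replace 1 occurrence(s) of x with (3 + z)
  => ( 3 + z ) <= 9
stmt 4: x := x + y  -- replace 0 occurrence(s) of x with (x + y)
  => ( 3 + z ) <= 9
stmt 3: y := 9 - y  -- replace 0 occurrence(s) of y with (9 - y)
  => ( 3 + z ) <= 9
stmt 2: z := 8 + 2  -- replace 1 occurrence(s) of z with (8 + 2)
  => ( 3 + ( 8 + 2 ) ) <= 9
stmt 1: x := 3 + 1  -- replace 0 occurrence(s) of x with (3 + 1)
  => ( 3 + ( 8 + 2 ) ) <= 9

Answer: ( 3 + ( 8 + 2 ) ) <= 9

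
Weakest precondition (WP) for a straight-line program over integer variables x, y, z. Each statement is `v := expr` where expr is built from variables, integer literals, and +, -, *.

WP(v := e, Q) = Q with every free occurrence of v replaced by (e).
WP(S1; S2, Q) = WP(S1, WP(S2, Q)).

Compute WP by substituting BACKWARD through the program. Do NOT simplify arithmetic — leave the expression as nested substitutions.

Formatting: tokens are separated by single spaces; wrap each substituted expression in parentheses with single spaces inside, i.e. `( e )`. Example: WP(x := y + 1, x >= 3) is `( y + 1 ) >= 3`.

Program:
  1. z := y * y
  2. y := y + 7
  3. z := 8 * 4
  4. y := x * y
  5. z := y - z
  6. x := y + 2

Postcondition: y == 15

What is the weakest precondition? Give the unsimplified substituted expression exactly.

Answer: ( x * ( y + 7 ) ) == 15

Derivation:
post: y == 15
stmt 6: x := y + 2  -- replace 0 occurrence(s) of x with (y + 2)
  => y == 15
stmt 5: z := y - z  -- replace 0 occurrence(s) of z with (y - z)
  => y == 15
stmt 4: y := x * y  -- replace 1 occurrence(s) of y with (x * y)
  => ( x * y ) == 15
stmt 3: z := 8 * 4  -- replace 0 occurrence(s) of z with (8 * 4)
  => ( x * y ) == 15
stmt 2: y := y + 7  -- replace 1 occurrence(s) of y with (y + 7)
  => ( x * ( y + 7 ) ) == 15
stmt 1: z := y * y  -- replace 0 occurrence(s) of z with (y * y)
  => ( x * ( y + 7 ) ) == 15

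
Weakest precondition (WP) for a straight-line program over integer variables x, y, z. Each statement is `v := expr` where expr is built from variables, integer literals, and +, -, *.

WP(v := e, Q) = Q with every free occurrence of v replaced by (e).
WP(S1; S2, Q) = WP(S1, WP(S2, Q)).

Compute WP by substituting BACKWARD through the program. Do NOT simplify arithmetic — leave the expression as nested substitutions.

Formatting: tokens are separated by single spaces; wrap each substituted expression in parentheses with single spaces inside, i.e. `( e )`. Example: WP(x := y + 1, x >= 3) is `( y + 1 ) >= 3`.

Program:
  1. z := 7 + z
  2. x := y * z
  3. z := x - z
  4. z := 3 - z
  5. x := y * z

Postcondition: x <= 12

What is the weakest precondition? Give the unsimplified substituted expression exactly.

Answer: ( y * ( 3 - ( ( y * ( 7 + z ) ) - ( 7 + z ) ) ) ) <= 12

Derivation:
post: x <= 12
stmt 5: x := y * z  -- replace 1 occurrence(s) of x with (y * z)
  => ( y * z ) <= 12
stmt 4: z := 3 - z  -- replace 1 occurrence(s) of z with (3 - z)
  => ( y * ( 3 - z ) ) <= 12
stmt 3: z := x - z  -- replace 1 occurrence(s) of z with (x - z)
  => ( y * ( 3 - ( x - z ) ) ) <= 12
stmt 2: x := y * z  -- replace 1 occurrence(s) of x with (y * z)
  => ( y * ( 3 - ( ( y * z ) - z ) ) ) <= 12
stmt 1: z := 7 + z  -- replace 2 occurrence(s) of z with (7 + z)
  => ( y * ( 3 - ( ( y * ( 7 + z ) ) - ( 7 + z ) ) ) ) <= 12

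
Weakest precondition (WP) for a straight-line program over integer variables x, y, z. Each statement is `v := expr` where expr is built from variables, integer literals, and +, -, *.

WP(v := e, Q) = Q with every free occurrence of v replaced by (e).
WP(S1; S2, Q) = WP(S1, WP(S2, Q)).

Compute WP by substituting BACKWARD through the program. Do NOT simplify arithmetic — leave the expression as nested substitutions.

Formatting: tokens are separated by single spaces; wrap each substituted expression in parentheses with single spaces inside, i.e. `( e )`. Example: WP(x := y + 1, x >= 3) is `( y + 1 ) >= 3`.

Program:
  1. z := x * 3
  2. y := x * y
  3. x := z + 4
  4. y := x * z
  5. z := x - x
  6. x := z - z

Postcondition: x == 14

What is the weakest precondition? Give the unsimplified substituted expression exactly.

Answer: ( ( ( ( x * 3 ) + 4 ) - ( ( x * 3 ) + 4 ) ) - ( ( ( x * 3 ) + 4 ) - ( ( x * 3 ) + 4 ) ) ) == 14

Derivation:
post: x == 14
stmt 6: x := z - z  -- replace 1 occurrence(s) of x with (z - z)
  => ( z - z ) == 14
stmt 5: z := x - x  -- replace 2 occurrence(s) of z with (x - x)
  => ( ( x - x ) - ( x - x ) ) == 14
stmt 4: y := x * z  -- replace 0 occurrence(s) of y with (x * z)
  => ( ( x - x ) - ( x - x ) ) == 14
stmt 3: x := z + 4  -- replace 4 occurrence(s) of x with (z + 4)
  => ( ( ( z + 4 ) - ( z + 4 ) ) - ( ( z + 4 ) - ( z + 4 ) ) ) == 14
stmt 2: y := x * y  -- replace 0 occurrence(s) of y with (x * y)
  => ( ( ( z + 4 ) - ( z + 4 ) ) - ( ( z + 4 ) - ( z + 4 ) ) ) == 14
stmt 1: z := x * 3  -- replace 4 occurrence(s) of z with (x * 3)
  => ( ( ( ( x * 3 ) + 4 ) - ( ( x * 3 ) + 4 ) ) - ( ( ( x * 3 ) + 4 ) - ( ( x * 3 ) + 4 ) ) ) == 14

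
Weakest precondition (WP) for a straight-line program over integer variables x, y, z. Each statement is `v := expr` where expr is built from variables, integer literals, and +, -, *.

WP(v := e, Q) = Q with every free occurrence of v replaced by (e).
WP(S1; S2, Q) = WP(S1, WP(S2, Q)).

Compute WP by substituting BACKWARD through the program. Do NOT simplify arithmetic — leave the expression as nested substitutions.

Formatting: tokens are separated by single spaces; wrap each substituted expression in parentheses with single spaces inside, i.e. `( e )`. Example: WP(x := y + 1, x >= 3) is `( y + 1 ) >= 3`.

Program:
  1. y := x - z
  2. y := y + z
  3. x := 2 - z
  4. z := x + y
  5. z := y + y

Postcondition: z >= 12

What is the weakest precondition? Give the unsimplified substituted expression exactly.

Answer: ( ( ( x - z ) + z ) + ( ( x - z ) + z ) ) >= 12

Derivation:
post: z >= 12
stmt 5: z := y + y  -- replace 1 occurrence(s) of z with (y + y)
  => ( y + y ) >= 12
stmt 4: z := x + y  -- replace 0 occurrence(s) of z with (x + y)
  => ( y + y ) >= 12
stmt 3: x := 2 - z  -- replace 0 occurrence(s) of x with (2 - z)
  => ( y + y ) >= 12
stmt 2: y := y + z  -- replace 2 occurrence(s) of y with (y + z)
  => ( ( y + z ) + ( y + z ) ) >= 12
stmt 1: y := x - z  -- replace 2 occurrence(s) of y with (x - z)
  => ( ( ( x - z ) + z ) + ( ( x - z ) + z ) ) >= 12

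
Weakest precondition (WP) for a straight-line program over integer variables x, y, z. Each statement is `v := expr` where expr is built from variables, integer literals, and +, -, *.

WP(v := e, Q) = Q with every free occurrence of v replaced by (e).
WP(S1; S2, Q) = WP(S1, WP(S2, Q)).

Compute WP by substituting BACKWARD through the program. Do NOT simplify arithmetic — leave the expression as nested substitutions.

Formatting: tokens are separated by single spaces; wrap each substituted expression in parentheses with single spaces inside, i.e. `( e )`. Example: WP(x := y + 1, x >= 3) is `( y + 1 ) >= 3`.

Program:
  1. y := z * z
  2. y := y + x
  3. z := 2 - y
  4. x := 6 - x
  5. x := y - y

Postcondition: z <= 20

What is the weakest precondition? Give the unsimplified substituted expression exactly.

Answer: ( 2 - ( ( z * z ) + x ) ) <= 20

Derivation:
post: z <= 20
stmt 5: x := y - y  -- replace 0 occurrence(s) of x with (y - y)
  => z <= 20
stmt 4: x := 6 - x  -- replace 0 occurrence(s) of x with (6 - x)
  => z <= 20
stmt 3: z := 2 - y  -- replace 1 occurrence(s) of z with (2 - y)
  => ( 2 - y ) <= 20
stmt 2: y := y + x  -- replace 1 occurrence(s) of y with (y + x)
  => ( 2 - ( y + x ) ) <= 20
stmt 1: y := z * z  -- replace 1 occurrence(s) of y with (z * z)
  => ( 2 - ( ( z * z ) + x ) ) <= 20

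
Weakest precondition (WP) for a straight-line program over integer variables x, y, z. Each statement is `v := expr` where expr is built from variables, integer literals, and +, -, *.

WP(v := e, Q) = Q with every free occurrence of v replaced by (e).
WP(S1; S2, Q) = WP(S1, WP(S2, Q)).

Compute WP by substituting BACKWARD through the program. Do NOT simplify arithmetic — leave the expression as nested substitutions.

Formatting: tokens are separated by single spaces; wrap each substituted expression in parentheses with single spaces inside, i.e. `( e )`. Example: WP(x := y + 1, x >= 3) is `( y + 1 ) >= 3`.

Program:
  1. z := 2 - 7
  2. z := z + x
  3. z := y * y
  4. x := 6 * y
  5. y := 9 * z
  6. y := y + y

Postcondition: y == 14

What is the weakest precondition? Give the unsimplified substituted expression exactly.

post: y == 14
stmt 6: y := y + y  -- replace 1 occurrence(s) of y with (y + y)
  => ( y + y ) == 14
stmt 5: y := 9 * z  -- replace 2 occurrence(s) of y with (9 * z)
  => ( ( 9 * z ) + ( 9 * z ) ) == 14
stmt 4: x := 6 * y  -- replace 0 occurrence(s) of x with (6 * y)
  => ( ( 9 * z ) + ( 9 * z ) ) == 14
stmt 3: z := y * y  -- replace 2 occurrence(s) of z with (y * y)
  => ( ( 9 * ( y * y ) ) + ( 9 * ( y * y ) ) ) == 14
stmt 2: z := z + x  -- replace 0 occurrence(s) of z with (z + x)
  => ( ( 9 * ( y * y ) ) + ( 9 * ( y * y ) ) ) == 14
stmt 1: z := 2 - 7  -- replace 0 occurrence(s) of z with (2 - 7)
  => ( ( 9 * ( y * y ) ) + ( 9 * ( y * y ) ) ) == 14

Answer: ( ( 9 * ( y * y ) ) + ( 9 * ( y * y ) ) ) == 14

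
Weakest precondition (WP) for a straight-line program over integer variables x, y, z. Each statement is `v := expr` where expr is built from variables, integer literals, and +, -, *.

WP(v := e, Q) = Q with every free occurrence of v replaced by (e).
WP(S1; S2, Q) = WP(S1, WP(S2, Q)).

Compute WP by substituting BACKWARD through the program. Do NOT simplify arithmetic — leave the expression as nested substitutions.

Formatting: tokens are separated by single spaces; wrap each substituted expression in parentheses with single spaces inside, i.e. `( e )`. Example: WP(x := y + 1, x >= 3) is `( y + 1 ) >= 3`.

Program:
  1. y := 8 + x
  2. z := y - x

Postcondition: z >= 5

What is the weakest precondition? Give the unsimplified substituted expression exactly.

Answer: ( ( 8 + x ) - x ) >= 5

Derivation:
post: z >= 5
stmt 2: z := y - x  -- replace 1 occurrence(s) of z with (y - x)
  => ( y - x ) >= 5
stmt 1: y := 8 + x  -- replace 1 occurrence(s) of y with (8 + x)
  => ( ( 8 + x ) - x ) >= 5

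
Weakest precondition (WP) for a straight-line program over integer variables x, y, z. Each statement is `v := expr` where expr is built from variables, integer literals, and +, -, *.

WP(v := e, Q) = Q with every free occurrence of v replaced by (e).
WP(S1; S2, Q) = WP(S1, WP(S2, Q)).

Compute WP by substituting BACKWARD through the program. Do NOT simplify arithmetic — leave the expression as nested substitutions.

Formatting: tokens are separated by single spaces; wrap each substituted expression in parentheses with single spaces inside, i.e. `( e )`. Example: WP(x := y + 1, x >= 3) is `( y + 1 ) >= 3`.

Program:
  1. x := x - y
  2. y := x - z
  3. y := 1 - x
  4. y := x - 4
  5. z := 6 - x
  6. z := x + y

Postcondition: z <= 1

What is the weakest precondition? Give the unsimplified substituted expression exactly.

Answer: ( ( x - y ) + ( ( x - y ) - 4 ) ) <= 1

Derivation:
post: z <= 1
stmt 6: z := x + y  -- replace 1 occurrence(s) of z with (x + y)
  => ( x + y ) <= 1
stmt 5: z := 6 - x  -- replace 0 occurrence(s) of z with (6 - x)
  => ( x + y ) <= 1
stmt 4: y := x - 4  -- replace 1 occurrence(s) of y with (x - 4)
  => ( x + ( x - 4 ) ) <= 1
stmt 3: y := 1 - x  -- replace 0 occurrence(s) of y with (1 - x)
  => ( x + ( x - 4 ) ) <= 1
stmt 2: y := x - z  -- replace 0 occurrence(s) of y with (x - z)
  => ( x + ( x - 4 ) ) <= 1
stmt 1: x := x - y  -- replace 2 occurrence(s) of x with (x - y)
  => ( ( x - y ) + ( ( x - y ) - 4 ) ) <= 1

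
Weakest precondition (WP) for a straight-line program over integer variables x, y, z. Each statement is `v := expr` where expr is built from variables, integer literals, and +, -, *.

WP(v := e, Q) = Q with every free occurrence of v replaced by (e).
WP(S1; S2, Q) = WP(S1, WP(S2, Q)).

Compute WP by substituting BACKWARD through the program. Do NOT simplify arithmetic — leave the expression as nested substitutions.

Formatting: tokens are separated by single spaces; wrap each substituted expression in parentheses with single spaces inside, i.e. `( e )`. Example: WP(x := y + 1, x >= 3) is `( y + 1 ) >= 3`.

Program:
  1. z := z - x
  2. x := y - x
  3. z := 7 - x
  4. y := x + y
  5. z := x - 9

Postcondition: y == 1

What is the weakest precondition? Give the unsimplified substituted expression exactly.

post: y == 1
stmt 5: z := x - 9  -- replace 0 occurrence(s) of z with (x - 9)
  => y == 1
stmt 4: y := x + y  -- replace 1 occurrence(s) of y with (x + y)
  => ( x + y ) == 1
stmt 3: z := 7 - x  -- replace 0 occurrence(s) of z with (7 - x)
  => ( x + y ) == 1
stmt 2: x := y - x  -- replace 1 occurrence(s) of x with (y - x)
  => ( ( y - x ) + y ) == 1
stmt 1: z := z - x  -- replace 0 occurrence(s) of z with (z - x)
  => ( ( y - x ) + y ) == 1

Answer: ( ( y - x ) + y ) == 1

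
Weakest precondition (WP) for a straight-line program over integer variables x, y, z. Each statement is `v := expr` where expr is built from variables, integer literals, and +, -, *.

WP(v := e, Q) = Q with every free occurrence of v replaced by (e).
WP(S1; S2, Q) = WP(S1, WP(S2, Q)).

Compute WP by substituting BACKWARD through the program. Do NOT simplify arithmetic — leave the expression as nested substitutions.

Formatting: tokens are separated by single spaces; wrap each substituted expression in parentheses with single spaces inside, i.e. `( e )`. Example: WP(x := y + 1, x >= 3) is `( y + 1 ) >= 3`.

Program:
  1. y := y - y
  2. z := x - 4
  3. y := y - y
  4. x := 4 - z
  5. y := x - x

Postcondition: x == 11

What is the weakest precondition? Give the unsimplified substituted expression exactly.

Answer: ( 4 - ( x - 4 ) ) == 11

Derivation:
post: x == 11
stmt 5: y := x - x  -- replace 0 occurrence(s) of y with (x - x)
  => x == 11
stmt 4: x := 4 - z  -- replace 1 occurrence(s) of x with (4 - z)
  => ( 4 - z ) == 11
stmt 3: y := y - y  -- replace 0 occurrence(s) of y with (y - y)
  => ( 4 - z ) == 11
stmt 2: z := x - 4  -- replace 1 occurrence(s) of z with (x - 4)
  => ( 4 - ( x - 4 ) ) == 11
stmt 1: y := y - y  -- replace 0 occurrence(s) of y with (y - y)
  => ( 4 - ( x - 4 ) ) == 11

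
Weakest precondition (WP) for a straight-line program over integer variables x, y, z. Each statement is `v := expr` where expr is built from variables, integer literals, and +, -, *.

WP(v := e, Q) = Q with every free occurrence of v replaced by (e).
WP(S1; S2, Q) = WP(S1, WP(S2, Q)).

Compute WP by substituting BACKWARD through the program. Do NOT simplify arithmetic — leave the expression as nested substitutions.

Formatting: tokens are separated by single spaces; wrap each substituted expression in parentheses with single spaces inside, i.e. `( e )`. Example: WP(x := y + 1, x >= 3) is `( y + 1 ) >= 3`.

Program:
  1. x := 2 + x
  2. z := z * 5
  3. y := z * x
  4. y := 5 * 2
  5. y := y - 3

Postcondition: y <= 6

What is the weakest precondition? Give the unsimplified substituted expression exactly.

Answer: ( ( 5 * 2 ) - 3 ) <= 6

Derivation:
post: y <= 6
stmt 5: y := y - 3  -- replace 1 occurrence(s) of y with (y - 3)
  => ( y - 3 ) <= 6
stmt 4: y := 5 * 2  -- replace 1 occurrence(s) of y with (5 * 2)
  => ( ( 5 * 2 ) - 3 ) <= 6
stmt 3: y := z * x  -- replace 0 occurrence(s) of y with (z * x)
  => ( ( 5 * 2 ) - 3 ) <= 6
stmt 2: z := z * 5  -- replace 0 occurrence(s) of z with (z * 5)
  => ( ( 5 * 2 ) - 3 ) <= 6
stmt 1: x := 2 + x  -- replace 0 occurrence(s) of x with (2 + x)
  => ( ( 5 * 2 ) - 3 ) <= 6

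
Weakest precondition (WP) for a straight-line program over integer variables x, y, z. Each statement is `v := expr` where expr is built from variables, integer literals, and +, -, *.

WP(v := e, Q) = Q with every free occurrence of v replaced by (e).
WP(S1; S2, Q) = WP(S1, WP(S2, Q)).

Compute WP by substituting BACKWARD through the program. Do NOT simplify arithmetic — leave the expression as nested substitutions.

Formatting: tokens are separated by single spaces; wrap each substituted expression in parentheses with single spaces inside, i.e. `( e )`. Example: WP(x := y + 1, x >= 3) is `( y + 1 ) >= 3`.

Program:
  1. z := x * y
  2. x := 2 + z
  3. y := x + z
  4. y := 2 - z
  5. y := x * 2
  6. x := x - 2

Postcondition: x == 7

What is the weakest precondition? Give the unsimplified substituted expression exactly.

Answer: ( ( 2 + ( x * y ) ) - 2 ) == 7

Derivation:
post: x == 7
stmt 6: x := x - 2  -- replace 1 occurrence(s) of x with (x - 2)
  => ( x - 2 ) == 7
stmt 5: y := x * 2  -- replace 0 occurrence(s) of y with (x * 2)
  => ( x - 2 ) == 7
stmt 4: y := 2 - z  -- replace 0 occurrence(s) of y with (2 - z)
  => ( x - 2 ) == 7
stmt 3: y := x + z  -- replace 0 occurrence(s) of y with (x + z)
  => ( x - 2 ) == 7
stmt 2: x := 2 + z  -- replace 1 occurrence(s) of x with (2 + z)
  => ( ( 2 + z ) - 2 ) == 7
stmt 1: z := x * y  -- replace 1 occurrence(s) of z with (x * y)
  => ( ( 2 + ( x * y ) ) - 2 ) == 7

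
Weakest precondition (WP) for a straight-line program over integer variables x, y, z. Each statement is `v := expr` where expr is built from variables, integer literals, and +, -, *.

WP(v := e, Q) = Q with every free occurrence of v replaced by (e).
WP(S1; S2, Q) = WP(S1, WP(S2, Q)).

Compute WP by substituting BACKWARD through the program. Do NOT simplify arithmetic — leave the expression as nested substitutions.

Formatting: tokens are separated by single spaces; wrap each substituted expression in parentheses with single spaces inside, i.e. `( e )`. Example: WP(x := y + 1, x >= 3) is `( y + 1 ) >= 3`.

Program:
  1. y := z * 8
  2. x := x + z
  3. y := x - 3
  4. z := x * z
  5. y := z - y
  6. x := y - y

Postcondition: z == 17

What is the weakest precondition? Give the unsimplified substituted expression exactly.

Answer: ( ( x + z ) * z ) == 17

Derivation:
post: z == 17
stmt 6: x := y - y  -- replace 0 occurrence(s) of x with (y - y)
  => z == 17
stmt 5: y := z - y  -- replace 0 occurrence(s) of y with (z - y)
  => z == 17
stmt 4: z := x * z  -- replace 1 occurrence(s) of z with (x * z)
  => ( x * z ) == 17
stmt 3: y := x - 3  -- replace 0 occurrence(s) of y with (x - 3)
  => ( x * z ) == 17
stmt 2: x := x + z  -- replace 1 occurrence(s) of x with (x + z)
  => ( ( x + z ) * z ) == 17
stmt 1: y := z * 8  -- replace 0 occurrence(s) of y with (z * 8)
  => ( ( x + z ) * z ) == 17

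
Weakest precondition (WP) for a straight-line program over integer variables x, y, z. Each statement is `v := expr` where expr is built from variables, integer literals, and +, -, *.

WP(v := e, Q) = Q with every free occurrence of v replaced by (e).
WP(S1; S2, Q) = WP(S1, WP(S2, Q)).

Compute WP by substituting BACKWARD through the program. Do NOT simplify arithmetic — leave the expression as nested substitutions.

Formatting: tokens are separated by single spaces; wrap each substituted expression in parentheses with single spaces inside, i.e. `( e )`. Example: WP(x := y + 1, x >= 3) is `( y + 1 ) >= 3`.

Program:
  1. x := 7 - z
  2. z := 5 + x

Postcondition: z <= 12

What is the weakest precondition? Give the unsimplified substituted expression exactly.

post: z <= 12
stmt 2: z := 5 + x  -- replace 1 occurrence(s) of z with (5 + x)
  => ( 5 + x ) <= 12
stmt 1: x := 7 - z  -- replace 1 occurrence(s) of x with (7 - z)
  => ( 5 + ( 7 - z ) ) <= 12

Answer: ( 5 + ( 7 - z ) ) <= 12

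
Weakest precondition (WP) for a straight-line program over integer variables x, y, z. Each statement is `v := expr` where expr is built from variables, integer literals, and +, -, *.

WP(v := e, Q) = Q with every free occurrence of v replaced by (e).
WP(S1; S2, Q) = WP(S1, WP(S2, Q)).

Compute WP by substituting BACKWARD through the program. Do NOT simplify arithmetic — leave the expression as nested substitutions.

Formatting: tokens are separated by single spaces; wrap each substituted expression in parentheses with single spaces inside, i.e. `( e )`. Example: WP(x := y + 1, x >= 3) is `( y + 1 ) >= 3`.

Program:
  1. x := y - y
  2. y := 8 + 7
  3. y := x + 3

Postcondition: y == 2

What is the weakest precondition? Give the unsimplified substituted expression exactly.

Answer: ( ( y - y ) + 3 ) == 2

Derivation:
post: y == 2
stmt 3: y := x + 3  -- replace 1 occurrence(s) of y with (x + 3)
  => ( x + 3 ) == 2
stmt 2: y := 8 + 7  -- replace 0 occurrence(s) of y with (8 + 7)
  => ( x + 3 ) == 2
stmt 1: x := y - y  -- replace 1 occurrence(s) of x with (y - y)
  => ( ( y - y ) + 3 ) == 2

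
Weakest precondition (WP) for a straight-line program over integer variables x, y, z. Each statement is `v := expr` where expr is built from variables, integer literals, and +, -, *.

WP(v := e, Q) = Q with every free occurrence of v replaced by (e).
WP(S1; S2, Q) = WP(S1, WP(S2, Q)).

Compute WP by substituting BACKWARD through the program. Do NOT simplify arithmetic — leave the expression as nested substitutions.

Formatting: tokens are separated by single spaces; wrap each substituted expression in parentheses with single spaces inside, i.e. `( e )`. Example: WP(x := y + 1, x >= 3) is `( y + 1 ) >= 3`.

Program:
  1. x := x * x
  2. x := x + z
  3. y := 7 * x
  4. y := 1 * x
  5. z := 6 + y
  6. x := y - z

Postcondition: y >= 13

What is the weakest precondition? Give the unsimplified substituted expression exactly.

post: y >= 13
stmt 6: x := y - z  -- replace 0 occurrence(s) of x with (y - z)
  => y >= 13
stmt 5: z := 6 + y  -- replace 0 occurrence(s) of z with (6 + y)
  => y >= 13
stmt 4: y := 1 * x  -- replace 1 occurrence(s) of y with (1 * x)
  => ( 1 * x ) >= 13
stmt 3: y := 7 * x  -- replace 0 occurrence(s) of y with (7 * x)
  => ( 1 * x ) >= 13
stmt 2: x := x + z  -- replace 1 occurrence(s) of x with (x + z)
  => ( 1 * ( x + z ) ) >= 13
stmt 1: x := x * x  -- replace 1 occurrence(s) of x with (x * x)
  => ( 1 * ( ( x * x ) + z ) ) >= 13

Answer: ( 1 * ( ( x * x ) + z ) ) >= 13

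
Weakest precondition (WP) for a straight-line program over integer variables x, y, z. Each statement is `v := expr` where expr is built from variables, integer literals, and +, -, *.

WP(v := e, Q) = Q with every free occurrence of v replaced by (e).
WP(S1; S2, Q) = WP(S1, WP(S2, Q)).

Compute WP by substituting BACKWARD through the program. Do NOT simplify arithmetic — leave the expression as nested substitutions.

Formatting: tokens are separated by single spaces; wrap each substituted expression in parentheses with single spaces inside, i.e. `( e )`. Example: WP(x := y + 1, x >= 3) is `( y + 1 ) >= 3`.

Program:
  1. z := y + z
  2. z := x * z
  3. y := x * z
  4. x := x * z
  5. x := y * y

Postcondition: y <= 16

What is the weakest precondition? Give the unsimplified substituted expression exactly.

post: y <= 16
stmt 5: x := y * y  -- replace 0 occurrence(s) of x with (y * y)
  => y <= 16
stmt 4: x := x * z  -- replace 0 occurrence(s) of x with (x * z)
  => y <= 16
stmt 3: y := x * z  -- replace 1 occurrence(s) of y with (x * z)
  => ( x * z ) <= 16
stmt 2: z := x * z  -- replace 1 occurrence(s) of z with (x * z)
  => ( x * ( x * z ) ) <= 16
stmt 1: z := y + z  -- replace 1 occurrence(s) of z with (y + z)
  => ( x * ( x * ( y + z ) ) ) <= 16

Answer: ( x * ( x * ( y + z ) ) ) <= 16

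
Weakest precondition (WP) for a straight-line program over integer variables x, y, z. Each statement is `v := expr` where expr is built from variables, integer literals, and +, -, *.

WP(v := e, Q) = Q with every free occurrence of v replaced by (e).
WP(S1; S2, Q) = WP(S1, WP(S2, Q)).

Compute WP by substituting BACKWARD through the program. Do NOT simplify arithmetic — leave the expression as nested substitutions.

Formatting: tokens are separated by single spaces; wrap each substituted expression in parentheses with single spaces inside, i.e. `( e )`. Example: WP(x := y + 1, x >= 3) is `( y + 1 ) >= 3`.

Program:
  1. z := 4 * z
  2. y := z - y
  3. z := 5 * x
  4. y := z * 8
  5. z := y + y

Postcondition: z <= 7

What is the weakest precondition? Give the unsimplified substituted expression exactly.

Answer: ( ( ( 5 * x ) * 8 ) + ( ( 5 * x ) * 8 ) ) <= 7

Derivation:
post: z <= 7
stmt 5: z := y + y  -- replace 1 occurrence(s) of z with (y + y)
  => ( y + y ) <= 7
stmt 4: y := z * 8  -- replace 2 occurrence(s) of y with (z * 8)
  => ( ( z * 8 ) + ( z * 8 ) ) <= 7
stmt 3: z := 5 * x  -- replace 2 occurrence(s) of z with (5 * x)
  => ( ( ( 5 * x ) * 8 ) + ( ( 5 * x ) * 8 ) ) <= 7
stmt 2: y := z - y  -- replace 0 occurrence(s) of y with (z - y)
  => ( ( ( 5 * x ) * 8 ) + ( ( 5 * x ) * 8 ) ) <= 7
stmt 1: z := 4 * z  -- replace 0 occurrence(s) of z with (4 * z)
  => ( ( ( 5 * x ) * 8 ) + ( ( 5 * x ) * 8 ) ) <= 7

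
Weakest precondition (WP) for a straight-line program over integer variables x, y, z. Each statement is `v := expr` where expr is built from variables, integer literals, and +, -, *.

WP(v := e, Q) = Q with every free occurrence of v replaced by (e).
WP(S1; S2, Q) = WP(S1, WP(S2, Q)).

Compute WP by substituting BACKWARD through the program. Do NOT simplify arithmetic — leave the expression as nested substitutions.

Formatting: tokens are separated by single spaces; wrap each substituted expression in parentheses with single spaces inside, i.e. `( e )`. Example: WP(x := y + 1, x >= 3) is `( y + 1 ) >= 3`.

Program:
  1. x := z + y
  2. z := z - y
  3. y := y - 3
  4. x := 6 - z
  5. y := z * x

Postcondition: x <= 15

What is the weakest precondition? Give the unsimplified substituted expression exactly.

post: x <= 15
stmt 5: y := z * x  -- replace 0 occurrence(s) of y with (z * x)
  => x <= 15
stmt 4: x := 6 - z  -- replace 1 occurrence(s) of x with (6 - z)
  => ( 6 - z ) <= 15
stmt 3: y := y - 3  -- replace 0 occurrence(s) of y with (y - 3)
  => ( 6 - z ) <= 15
stmt 2: z := z - y  -- replace 1 occurrence(s) of z with (z - y)
  => ( 6 - ( z - y ) ) <= 15
stmt 1: x := z + y  -- replace 0 occurrence(s) of x with (z + y)
  => ( 6 - ( z - y ) ) <= 15

Answer: ( 6 - ( z - y ) ) <= 15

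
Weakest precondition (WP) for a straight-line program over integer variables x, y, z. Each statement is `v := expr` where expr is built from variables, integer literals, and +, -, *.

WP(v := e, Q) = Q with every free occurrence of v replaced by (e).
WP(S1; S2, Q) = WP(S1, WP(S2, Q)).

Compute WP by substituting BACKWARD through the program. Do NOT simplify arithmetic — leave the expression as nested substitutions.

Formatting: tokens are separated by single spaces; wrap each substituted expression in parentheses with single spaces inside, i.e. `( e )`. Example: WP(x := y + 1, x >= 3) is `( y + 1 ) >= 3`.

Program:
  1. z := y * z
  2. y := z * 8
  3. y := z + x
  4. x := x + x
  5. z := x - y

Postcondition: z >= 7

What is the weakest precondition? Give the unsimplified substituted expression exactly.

post: z >= 7
stmt 5: z := x - y  -- replace 1 occurrence(s) of z with (x - y)
  => ( x - y ) >= 7
stmt 4: x := x + x  -- replace 1 occurrence(s) of x with (x + x)
  => ( ( x + x ) - y ) >= 7
stmt 3: y := z + x  -- replace 1 occurrence(s) of y with (z + x)
  => ( ( x + x ) - ( z + x ) ) >= 7
stmt 2: y := z * 8  -- replace 0 occurrence(s) of y with (z * 8)
  => ( ( x + x ) - ( z + x ) ) >= 7
stmt 1: z := y * z  -- replace 1 occurrence(s) of z with (y * z)
  => ( ( x + x ) - ( ( y * z ) + x ) ) >= 7

Answer: ( ( x + x ) - ( ( y * z ) + x ) ) >= 7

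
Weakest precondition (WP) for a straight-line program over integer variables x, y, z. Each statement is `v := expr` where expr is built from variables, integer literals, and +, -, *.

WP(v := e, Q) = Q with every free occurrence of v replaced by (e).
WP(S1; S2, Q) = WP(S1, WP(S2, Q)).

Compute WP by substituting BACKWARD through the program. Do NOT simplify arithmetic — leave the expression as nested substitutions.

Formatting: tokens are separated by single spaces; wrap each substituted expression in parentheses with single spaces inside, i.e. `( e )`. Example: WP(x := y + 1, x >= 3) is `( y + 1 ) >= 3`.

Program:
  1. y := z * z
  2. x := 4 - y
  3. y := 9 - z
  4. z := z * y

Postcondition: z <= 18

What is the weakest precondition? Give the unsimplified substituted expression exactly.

post: z <= 18
stmt 4: z := z * y  -- replace 1 occurrence(s) of z with (z * y)
  => ( z * y ) <= 18
stmt 3: y := 9 - z  -- replace 1 occurrence(s) of y with (9 - z)
  => ( z * ( 9 - z ) ) <= 18
stmt 2: x := 4 - y  -- replace 0 occurrence(s) of x with (4 - y)
  => ( z * ( 9 - z ) ) <= 18
stmt 1: y := z * z  -- replace 0 occurrence(s) of y with (z * z)
  => ( z * ( 9 - z ) ) <= 18

Answer: ( z * ( 9 - z ) ) <= 18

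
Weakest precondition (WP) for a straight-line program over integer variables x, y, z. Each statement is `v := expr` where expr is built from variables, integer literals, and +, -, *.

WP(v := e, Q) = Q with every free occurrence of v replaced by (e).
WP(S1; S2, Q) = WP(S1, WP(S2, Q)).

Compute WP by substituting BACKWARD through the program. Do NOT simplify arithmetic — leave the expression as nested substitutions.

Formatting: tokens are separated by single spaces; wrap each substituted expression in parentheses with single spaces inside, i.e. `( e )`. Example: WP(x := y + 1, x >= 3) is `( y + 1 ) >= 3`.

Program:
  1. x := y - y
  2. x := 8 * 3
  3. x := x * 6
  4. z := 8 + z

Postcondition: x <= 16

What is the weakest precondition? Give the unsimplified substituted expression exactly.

Answer: ( ( 8 * 3 ) * 6 ) <= 16

Derivation:
post: x <= 16
stmt 4: z := 8 + z  -- replace 0 occurrence(s) of z with (8 + z)
  => x <= 16
stmt 3: x := x * 6  -- replace 1 occurrence(s) of x with (x * 6)
  => ( x * 6 ) <= 16
stmt 2: x := 8 * 3  -- replace 1 occurrence(s) of x with (8 * 3)
  => ( ( 8 * 3 ) * 6 ) <= 16
stmt 1: x := y - y  -- replace 0 occurrence(s) of x with (y - y)
  => ( ( 8 * 3 ) * 6 ) <= 16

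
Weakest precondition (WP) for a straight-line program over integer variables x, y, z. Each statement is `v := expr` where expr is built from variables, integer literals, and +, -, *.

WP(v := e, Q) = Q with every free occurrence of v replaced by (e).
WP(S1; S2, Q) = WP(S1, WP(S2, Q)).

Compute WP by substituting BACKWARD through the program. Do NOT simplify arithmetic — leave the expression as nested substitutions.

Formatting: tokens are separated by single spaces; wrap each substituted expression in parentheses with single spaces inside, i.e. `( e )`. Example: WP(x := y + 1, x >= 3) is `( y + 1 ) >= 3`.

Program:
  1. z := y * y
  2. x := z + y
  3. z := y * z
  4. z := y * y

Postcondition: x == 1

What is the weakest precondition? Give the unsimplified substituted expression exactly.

Answer: ( ( y * y ) + y ) == 1

Derivation:
post: x == 1
stmt 4: z := y * y  -- replace 0 occurrence(s) of z with (y * y)
  => x == 1
stmt 3: z := y * z  -- replace 0 occurrence(s) of z with (y * z)
  => x == 1
stmt 2: x := z + y  -- replace 1 occurrence(s) of x with (z + y)
  => ( z + y ) == 1
stmt 1: z := y * y  -- replace 1 occurrence(s) of z with (y * y)
  => ( ( y * y ) + y ) == 1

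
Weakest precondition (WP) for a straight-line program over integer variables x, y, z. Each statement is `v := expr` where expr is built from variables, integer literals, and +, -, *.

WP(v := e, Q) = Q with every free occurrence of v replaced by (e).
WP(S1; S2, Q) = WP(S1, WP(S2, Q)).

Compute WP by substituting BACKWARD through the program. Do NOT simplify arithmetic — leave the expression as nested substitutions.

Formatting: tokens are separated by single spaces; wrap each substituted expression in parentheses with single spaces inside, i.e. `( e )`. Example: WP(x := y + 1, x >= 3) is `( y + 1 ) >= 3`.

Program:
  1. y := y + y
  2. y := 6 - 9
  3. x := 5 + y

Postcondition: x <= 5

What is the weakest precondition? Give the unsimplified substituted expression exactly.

Answer: ( 5 + ( 6 - 9 ) ) <= 5

Derivation:
post: x <= 5
stmt 3: x := 5 + y  -- replace 1 occurrence(s) of x with (5 + y)
  => ( 5 + y ) <= 5
stmt 2: y := 6 - 9  -- replace 1 occurrence(s) of y with (6 - 9)
  => ( 5 + ( 6 - 9 ) ) <= 5
stmt 1: y := y + y  -- replace 0 occurrence(s) of y with (y + y)
  => ( 5 + ( 6 - 9 ) ) <= 5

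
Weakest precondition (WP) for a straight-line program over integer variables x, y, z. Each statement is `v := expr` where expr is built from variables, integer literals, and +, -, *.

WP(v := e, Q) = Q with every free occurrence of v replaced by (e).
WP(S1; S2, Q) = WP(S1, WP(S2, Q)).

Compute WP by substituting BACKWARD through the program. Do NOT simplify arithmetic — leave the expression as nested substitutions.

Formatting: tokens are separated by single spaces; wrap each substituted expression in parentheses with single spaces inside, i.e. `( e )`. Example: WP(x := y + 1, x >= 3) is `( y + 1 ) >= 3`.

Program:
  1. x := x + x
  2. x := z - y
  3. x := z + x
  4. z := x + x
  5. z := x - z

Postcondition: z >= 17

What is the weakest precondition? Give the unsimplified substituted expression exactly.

post: z >= 17
stmt 5: z := x - z  -- replace 1 occurrence(s) of z with (x - z)
  => ( x - z ) >= 17
stmt 4: z := x + x  -- replace 1 occurrence(s) of z with (x + x)
  => ( x - ( x + x ) ) >= 17
stmt 3: x := z + x  -- replace 3 occurrence(s) of x with (z + x)
  => ( ( z + x ) - ( ( z + x ) + ( z + x ) ) ) >= 17
stmt 2: x := z - y  -- replace 3 occurrence(s) of x with (z - y)
  => ( ( z + ( z - y ) ) - ( ( z + ( z - y ) ) + ( z + ( z - y ) ) ) ) >= 17
stmt 1: x := x + x  -- replace 0 occurrence(s) of x with (x + x)
  => ( ( z + ( z - y ) ) - ( ( z + ( z - y ) ) + ( z + ( z - y ) ) ) ) >= 17

Answer: ( ( z + ( z - y ) ) - ( ( z + ( z - y ) ) + ( z + ( z - y ) ) ) ) >= 17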